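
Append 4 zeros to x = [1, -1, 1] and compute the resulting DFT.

Original 3-point DFT: [1, 1.0000+1.7321i, 1.0000-1.7321i]
Zero-padded 7-point DFT provides frequency interpolation.

DFT_7([x, 0, ...]) = [1, 0.1540-0.1931i, 0.3216+1.4088i, 2.5245+1.2157i, 2.5245-1.2157i, 0.3216-1.4088i, 0.1540+0.1931i]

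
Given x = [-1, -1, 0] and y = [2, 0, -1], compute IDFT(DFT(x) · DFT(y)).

(x ⊛ y)[n] = Σ(m=0 to 2) x[m] · y[(n-m) mod 3]

Computing each output sample:
(x ⊛ y)[0] = -1
(x ⊛ y)[1] = -2
(x ⊛ y)[2] = 1

x ⊛ y = [-1, -2, 1]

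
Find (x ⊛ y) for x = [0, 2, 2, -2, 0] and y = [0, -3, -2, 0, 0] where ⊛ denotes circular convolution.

(x ⊛ y)[n] = Σ(m=0 to 4) x[m] · y[(n-m) mod 5]

Computing each output sample:
(x ⊛ y)[0] = 4
(x ⊛ y)[1] = 0
(x ⊛ y)[2] = -6
(x ⊛ y)[3] = -10
(x ⊛ y)[4] = 2

x ⊛ y = [4, 0, -6, -10, 2]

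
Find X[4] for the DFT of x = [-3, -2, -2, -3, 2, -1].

X[4] = Σ(n=0 to 5) x[n] · ω_6^(4n) where ω_6 = e^(-2πi/6)
= (-3)·ω_6^0 + (-2)·ω_6^4 + (-2)·ω_6^8 + (-3)·ω_6^12 + (2)·ω_6^16 + (-1)·ω_6^20

X[4] = -4.5000+2.5981i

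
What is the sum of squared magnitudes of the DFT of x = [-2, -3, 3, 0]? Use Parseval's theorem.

Parseval: Σ|x[n]|² = (1/N)Σ|X[k]|², so Σ|X[k]|² = N·Σ|x[n]|² = 4·22.0000

Σ|X[k]|² = N·Σ|x[n]|² = 4·22.0000 = 88.0000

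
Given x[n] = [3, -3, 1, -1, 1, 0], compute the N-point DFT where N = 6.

X[k] = Σ(n=0 to 5) x[n] · ω_6^(nk)
where ω_6 = e^(-2πi/6)

Computing each X[k]:
X[0] = 1
X[1] = 1.5000+2.5981i
X[2] = 2.5000+2.5981i
X[3] = 9
X[4] = 2.5000-2.5981i
X[5] = 1.5000-2.5981i

X = [1, 1.5000+2.5981i, 2.5000+2.5981i, 9, 2.5000-2.5981i, 1.5000-2.5981i]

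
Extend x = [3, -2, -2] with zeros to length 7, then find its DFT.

Original 3-point DFT: [-1, 5, 5]
Zero-padded 7-point DFT provides frequency interpolation.

DFT_7([x, 0, ...]) = [-1, 2.1981+3.5135i, 5.2470+1.0821i, 3.5550-0.6959i, 3.5550+0.6959i, 5.2470-1.0821i, 2.1981-3.5135i]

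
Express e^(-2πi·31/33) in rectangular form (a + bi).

ω_33^31 = e^(-2πi·31/33)
= cos(-2π·31/33) + i·sin(-2π·31/33)
= cos(-62π/33) + i·sin(-62π/33)

ω_33^31 = cos(-62π/33) + i·sin(-62π/33) = 0.9284+0.3717i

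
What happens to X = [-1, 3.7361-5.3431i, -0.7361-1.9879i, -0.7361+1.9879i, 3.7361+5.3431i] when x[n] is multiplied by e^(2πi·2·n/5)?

Modulation property: DFT(ω_5^(-2n)·x[n]) = X[(k-2) mod 5], so circularly shift X by 2 positions.

X[k-2] = [-0.7361+1.9879i, 3.7361+5.3431i, -1, 3.7361-5.3431i, -0.7361-1.9879i]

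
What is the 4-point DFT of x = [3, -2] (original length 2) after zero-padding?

Original 2-point DFT: [1, 5]
Zero-padded 4-point DFT provides frequency interpolation.

DFT_4([x, 0, ...]) = [1, 3+2i, 5, 3-2i]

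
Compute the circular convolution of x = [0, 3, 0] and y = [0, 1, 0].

(x ⊛ y)[n] = Σ(m=0 to 2) x[m] · y[(n-m) mod 3]

Computing each output sample:
(x ⊛ y)[0] = 0
(x ⊛ y)[1] = 0
(x ⊛ y)[2] = 3

x ⊛ y = [0, 0, 3]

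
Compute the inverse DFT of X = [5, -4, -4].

x[n] = (1/3) Σ(k=0 to 2) X[k] · e^(2πikn/3)

Computing each x[n]:
x[0] = -1
x[1] = 3
x[2] = 3

x = [-1, 3, 3]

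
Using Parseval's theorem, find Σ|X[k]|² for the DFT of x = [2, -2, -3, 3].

Parseval: Σ|x[n]|² = (1/N)Σ|X[k]|², so Σ|X[k]|² = N·Σ|x[n]|² = 4·26.0000

Σ|X[k]|² = N·Σ|x[n]|² = 4·26.0000 = 104.0000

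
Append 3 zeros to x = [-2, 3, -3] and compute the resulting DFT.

Original 3-point DFT: [-2, -2.0000-5.1962i, -2.0000+5.1962i]
Zero-padded 6-point DFT provides frequency interpolation.

DFT_6([x, 0, ...]) = [-2, 1, -2.0000-5.1962i, -8, -2.0000+5.1962i, 1]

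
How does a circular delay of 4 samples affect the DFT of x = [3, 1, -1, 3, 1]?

Time shift by 4: X_shifted[k] = ω_5^(4k) · X[k]
Shifted x = [1, -1, 3, 1, 3]

DFT(x[n-4]) = [7, -1.6180+2.6287i, 0.6180+4.2533i, 0.6180-4.2533i, -1.6180-2.6287i]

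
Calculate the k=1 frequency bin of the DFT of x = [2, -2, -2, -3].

X[1] = Σ(n=0 to 3) x[n] · ω_4^(1n) where ω_4 = e^(-2πi/4)
= (2)·ω_4^0 + (-2)·ω_4^1 + (-2)·ω_4^2 + (-3)·ω_4^3

X[1] = 4-1i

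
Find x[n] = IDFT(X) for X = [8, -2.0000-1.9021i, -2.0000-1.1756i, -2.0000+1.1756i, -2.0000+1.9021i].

x[n] = (1/5) Σ(k=0 to 4) X[k] · e^(2πikn/5)

Computing each x[n]:
x[0] = 0
x[1] = 3
x[2] = 2
x[3] = 2
x[4] = 1

x = [0, 3, 2, 2, 1]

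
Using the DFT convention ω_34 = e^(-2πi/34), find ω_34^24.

ω_34^24 = e^(-2πi·24/34)
= cos(-2π·24/34) + i·sin(-2π·24/34)
= cos(-48π/34) + i·sin(-48π/34)

ω_34^24 = cos(-48π/34) + i·sin(-48π/34) = -0.2737+0.9618i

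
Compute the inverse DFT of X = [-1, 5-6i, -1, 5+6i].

x[n] = (1/4) Σ(k=0 to 3) X[k] · e^(2πikn/4)

Computing each x[n]:
x[0] = 2
x[1] = 3
x[2] = -3
x[3] = -3

x = [2, 3, -3, -3]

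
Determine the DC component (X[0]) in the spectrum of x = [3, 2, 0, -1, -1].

X[0] = Σ(n=0 to 4) x[n] · ω_5^0 = Σ x[n]
= (3) + (2) + (0) + (-1) + (-1)

X[0] = 3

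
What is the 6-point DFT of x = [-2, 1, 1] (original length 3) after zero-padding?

Original 3-point DFT: [0, -3, -3]
Zero-padded 6-point DFT provides frequency interpolation.

DFT_6([x, 0, ...]) = [0, -2.0000-1.7321i, -3, -2, -3, -2.0000+1.7321i]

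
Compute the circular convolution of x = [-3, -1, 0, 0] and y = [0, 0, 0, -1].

(x ⊛ y)[n] = Σ(m=0 to 3) x[m] · y[(n-m) mod 4]

Computing each output sample:
(x ⊛ y)[0] = 1
(x ⊛ y)[1] = 0
(x ⊛ y)[2] = 0
(x ⊛ y)[3] = 3

x ⊛ y = [1, 0, 0, 3]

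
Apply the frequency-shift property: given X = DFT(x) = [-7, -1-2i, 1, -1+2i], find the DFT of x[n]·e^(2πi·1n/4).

Modulation property: DFT(ω_4^(-1n)·x[n]) = X[(k-1) mod 4], so circularly shift X by 1 positions.

X[k-1] = [-1+2i, -7, -1-2i, 1]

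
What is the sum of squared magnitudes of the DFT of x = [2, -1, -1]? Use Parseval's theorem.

Parseval: Σ|x[n]|² = (1/N)Σ|X[k]|², so Σ|X[k]|² = N·Σ|x[n]|² = 3·6.0000

Σ|X[k]|² = N·Σ|x[n]|² = 3·6.0000 = 18.0000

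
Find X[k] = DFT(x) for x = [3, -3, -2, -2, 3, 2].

X[k] = Σ(n=0 to 5) x[n] · ω_6^(nk)
where ω_6 = e^(-2πi/6)

Computing each X[k]:
X[0] = 1
X[1] = 4.0000+8.6603i
X[2] = 1
X[3] = 7
X[4] = 1
X[5] = 4.0000-8.6603i

X = [1, 4.0000+8.6603i, 1, 7, 1, 4.0000-8.6603i]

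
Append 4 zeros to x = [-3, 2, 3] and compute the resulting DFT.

Original 3-point DFT: [2, -5.5000+0.8660i, -5.5000-0.8660i]
Zero-padded 7-point DFT provides frequency interpolation.

DFT_7([x, 0, ...]) = [2, -2.4206-4.4884i, -6.1479-0.6482i, -2.9315+1.4777i, -2.9315-1.4777i, -6.1479+0.6482i, -2.4206+4.4884i]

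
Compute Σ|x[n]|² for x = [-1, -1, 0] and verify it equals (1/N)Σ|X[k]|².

Time domain:
Σ|x[n]|² = |-1|² + |-1|² + |0|² = 2.0000

Frequency domain:
(1/3)Σ|X[k]|² = (1/3)(|-2|² + |-0.5000+0.8660i|² + |-0.5000-0.8660i|²) = (1/3)·6.0000 = 2.0000

Both sides agree, confirming Parseval's theorem.

Σ|x[n]|² = (1/N)Σ|X[k]|² = 2.0000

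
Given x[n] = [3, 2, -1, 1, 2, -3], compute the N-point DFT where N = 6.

X[k] = Σ(n=0 to 5) x[n] · ω_6^(nk)
where ω_6 = e^(-2πi/6)

Computing each X[k]:
X[0] = 4
X[1] = 1.0000-1.7321i
X[2] = 4.0000-6.9282i
X[3] = 4
X[4] = 4.0000+6.9282i
X[5] = 1.0000+1.7321i

X = [4, 1.0000-1.7321i, 4.0000-6.9282i, 4, 4.0000+6.9282i, 1.0000+1.7321i]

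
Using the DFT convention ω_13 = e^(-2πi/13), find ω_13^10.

ω_13^10 = e^(-2πi·10/13)
= cos(-2π·10/13) + i·sin(-2π·10/13)
= cos(-20π/13) + i·sin(-20π/13)

ω_13^10 = cos(-20π/13) + i·sin(-20π/13) = 0.1205+0.9927i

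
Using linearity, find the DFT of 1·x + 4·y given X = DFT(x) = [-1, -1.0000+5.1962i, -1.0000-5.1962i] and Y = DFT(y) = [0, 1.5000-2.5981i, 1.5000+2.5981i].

By linearity: DFT(1x + 4y) = 1·DFT(x) + 4·DFT(y)
= 1·[-1, -1.0000+5.1962i, -1.0000-5.1962i] + 4·[0, 1.5000-2.5981i, 1.5000+2.5981i]

Computing element-wise:
Z[0] = 1·(-1) + 4·(0) = -1
Z[1] = 1·(-1.0000+5.1962i) + 4·(1.5000-2.5981i) = 5.0000-5.1962i
Z[2] = 1·(-1.0000-5.1962i) + 4·(1.5000+2.5981i) = 5.0000+5.1962i

DFT(1x + 4y) = 1·X + 4·Y = [-1, 5.0000-5.1962i, 5.0000+5.1962i]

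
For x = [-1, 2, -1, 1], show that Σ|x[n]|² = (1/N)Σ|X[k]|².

Time domain:
Σ|x[n]|² = |-1|² + |2|² + |-1|² + |1|² = 7.0000

Frequency domain:
(1/4)Σ|X[k]|² = (1/4)(|1|² + |-1i|² + |-5|² + |1i|²) = (1/4)·28.0000 = 7.0000

Both sides agree, confirming Parseval's theorem.

Σ|x[n]|² = (1/N)Σ|X[k]|² = 7.0000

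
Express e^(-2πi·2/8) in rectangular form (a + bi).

ω_8^2 = e^(-2πi·2/8)
= cos(-2π·2/8) + i·sin(-2π·2/8)
= cos(-4π/8) + i·sin(-4π/8)

ω_8^2 = cos(-4π/8) + i·sin(-4π/8) = -1i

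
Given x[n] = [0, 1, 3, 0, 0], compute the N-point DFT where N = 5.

X[k] = Σ(n=0 to 4) x[n] · ω_5^(nk)
where ω_5 = e^(-2πi/5)

Computing each X[k]:
X[0] = 4
X[1] = -2.1180-2.7144i
X[2] = 0.1180+2.2654i
X[3] = 0.1180-2.2654i
X[4] = -2.1180+2.7144i

X = [4, -2.1180-2.7144i, 0.1180+2.2654i, 0.1180-2.2654i, -2.1180+2.7144i]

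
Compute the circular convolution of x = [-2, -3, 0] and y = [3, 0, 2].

(x ⊛ y)[n] = Σ(m=0 to 2) x[m] · y[(n-m) mod 3]

Computing each output sample:
(x ⊛ y)[0] = -12
(x ⊛ y)[1] = -9
(x ⊛ y)[2] = -4

x ⊛ y = [-12, -9, -4]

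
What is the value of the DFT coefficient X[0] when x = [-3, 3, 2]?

X[0] = Σ(n=0 to 2) x[n] · ω_3^0 = Σ x[n]
= (-3) + (3) + (2)

X[0] = 2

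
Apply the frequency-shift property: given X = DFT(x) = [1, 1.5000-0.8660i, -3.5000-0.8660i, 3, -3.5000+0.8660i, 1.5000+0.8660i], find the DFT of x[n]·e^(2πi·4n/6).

Modulation property: DFT(ω_6^(-4n)·x[n]) = X[(k-4) mod 6], so circularly shift X by 4 positions.

X[k-4] = [-3.5000-0.8660i, 3, -3.5000+0.8660i, 1.5000+0.8660i, 1, 1.5000-0.8660i]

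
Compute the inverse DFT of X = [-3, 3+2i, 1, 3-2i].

x[n] = (1/4) Σ(k=0 to 3) X[k] · e^(2πikn/4)

Computing each x[n]:
x[0] = 1
x[1] = -2
x[2] = -2
x[3] = 0

x = [1, -2, -2, 0]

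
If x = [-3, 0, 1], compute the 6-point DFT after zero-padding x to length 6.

Original 3-point DFT: [-2, -3.5000+0.8660i, -3.5000-0.8660i]
Zero-padded 6-point DFT provides frequency interpolation.

DFT_6([x, 0, ...]) = [-2, -3.5000-0.8660i, -3.5000+0.8660i, -2, -3.5000-0.8660i, -3.5000+0.8660i]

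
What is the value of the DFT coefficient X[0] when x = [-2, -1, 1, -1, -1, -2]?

X[0] = Σ(n=0 to 5) x[n] · ω_6^0 = Σ x[n]
= (-2) + (-1) + (1) + (-1) + (-1) + (-2)

X[0] = -6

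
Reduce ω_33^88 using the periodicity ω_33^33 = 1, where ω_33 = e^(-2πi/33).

Since ω_33^33 = 1, powers reduce modulo 33.
88 mod 33 = 22
So ω_33^88 = ω_33^22 = e^(-2πi·22/33)

ω_33^88 = ω_33^22 = -0.5000+0.8660i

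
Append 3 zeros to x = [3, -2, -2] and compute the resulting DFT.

Original 3-point DFT: [-1, 5, 5]
Zero-padded 6-point DFT provides frequency interpolation.

DFT_6([x, 0, ...]) = [-1, 3.0000+3.4641i, 5, 3, 5, 3.0000-3.4641i]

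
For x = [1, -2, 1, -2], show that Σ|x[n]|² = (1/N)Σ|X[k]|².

Time domain:
Σ|x[n]|² = |1|² + |-2|² + |1|² + |-2|² = 10.0000

Frequency domain:
(1/4)Σ|X[k]|² = (1/4)(|-2|² + |0|² + |6|² + |0|²) = (1/4)·40.0000 = 10.0000

Both sides agree, confirming Parseval's theorem.

Σ|x[n]|² = (1/N)Σ|X[k]|² = 10.0000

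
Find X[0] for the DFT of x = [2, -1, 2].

X[0] = Σ(n=0 to 2) x[n] · ω_3^0 = Σ x[n]
= (2) + (-1) + (2)

X[0] = 3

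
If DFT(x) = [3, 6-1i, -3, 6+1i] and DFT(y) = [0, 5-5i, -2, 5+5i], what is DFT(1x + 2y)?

By linearity: DFT(1x + 2y) = 1·DFT(x) + 2·DFT(y)
= 1·[3, 6-1i, -3, 6+1i] + 2·[0, 5-5i, -2, 5+5i]

Computing element-wise:
Z[0] = 1·(3) + 2·(0) = 3
Z[1] = 1·(6-1i) + 2·(5-5i) = 16-11i
Z[2] = 1·(-3) + 2·(-2) = -7
Z[3] = 1·(6+1i) + 2·(5+5i) = 16+11i

DFT(1x + 2y) = 1·X + 2·Y = [3, 16-11i, -7, 16+11i]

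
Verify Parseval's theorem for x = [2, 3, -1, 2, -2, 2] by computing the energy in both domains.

Time domain:
Σ|x[n]|² = |2|² + |3|² + |-1|² + |2|² + |-2|² + |2|² = 26.0000

Frequency domain:
(1/6)Σ|X[k]|² = (1/6)(|6|² + |4.0000-1.7321i|² + |3|² + |-8|² + |3|² + |4.0000+1.7321i|²) = (1/6)·156.0000 = 26.0000

Both sides agree, confirming Parseval's theorem.

Σ|x[n]|² = (1/N)Σ|X[k]|² = 26.0000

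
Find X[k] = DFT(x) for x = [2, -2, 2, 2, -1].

X[k] = Σ(n=0 to 4) x[n] · ω_5^(nk)
where ω_5 = e^(-2πi/5)

Computing each X[k]:
X[0] = 3
X[1] = -2.1631+0.9511i
X[2] = 5.6631+0.5878i
X[3] = 5.6631-0.5878i
X[4] = -2.1631-0.9511i

X = [3, -2.1631+0.9511i, 5.6631+0.5878i, 5.6631-0.5878i, -2.1631-0.9511i]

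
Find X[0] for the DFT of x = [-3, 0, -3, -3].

X[0] = Σ(n=0 to 3) x[n] · ω_4^0 = Σ x[n]
= (-3) + (0) + (-3) + (-3)

X[0] = -9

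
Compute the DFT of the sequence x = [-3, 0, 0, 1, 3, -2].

X[k] = Σ(n=0 to 5) x[n] · ω_6^(nk)
where ω_6 = e^(-2πi/6)

Computing each X[k]:
X[0] = -1
X[1] = -6.5000+0.8660i
X[2] = -2.5000-4.3301i
X[3] = 1
X[4] = -2.5000+4.3301i
X[5] = -6.5000-0.8660i

X = [-1, -6.5000+0.8660i, -2.5000-4.3301i, 1, -2.5000+4.3301i, -6.5000-0.8660i]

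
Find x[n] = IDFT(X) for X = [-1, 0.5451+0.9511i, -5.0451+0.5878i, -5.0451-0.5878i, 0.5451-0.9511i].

x[n] = (1/5) Σ(k=0 to 4) X[k] · e^(2πikn/5)

Computing each x[n]:
x[0] = -2
x[1] = 1
x[2] = -1
x[3] = -1
x[4] = 2

x = [-2, 1, -1, -1, 2]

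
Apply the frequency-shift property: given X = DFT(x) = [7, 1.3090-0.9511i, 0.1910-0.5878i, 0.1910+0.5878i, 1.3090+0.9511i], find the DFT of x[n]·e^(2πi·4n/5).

Modulation property: DFT(ω_5^(-4n)·x[n]) = X[(k-4) mod 5], so circularly shift X by 4 positions.

X[k-4] = [1.3090-0.9511i, 0.1910-0.5878i, 0.1910+0.5878i, 1.3090+0.9511i, 7]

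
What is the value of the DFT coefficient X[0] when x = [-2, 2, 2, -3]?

X[0] = Σ(n=0 to 3) x[n] · ω_4^0 = Σ x[n]
= (-2) + (2) + (2) + (-3)

X[0] = -1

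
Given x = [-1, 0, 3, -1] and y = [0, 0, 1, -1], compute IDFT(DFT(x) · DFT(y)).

(x ⊛ y)[n] = Σ(m=0 to 3) x[m] · y[(n-m) mod 4]

Computing each output sample:
(x ⊛ y)[0] = 3
(x ⊛ y)[1] = -4
(x ⊛ y)[2] = 0
(x ⊛ y)[3] = 1

x ⊛ y = [3, -4, 0, 1]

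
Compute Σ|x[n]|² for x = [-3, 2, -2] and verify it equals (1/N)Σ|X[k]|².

Time domain:
Σ|x[n]|² = |-3|² + |2|² + |-2|² = 17.0000

Frequency domain:
(1/3)Σ|X[k]|² = (1/3)(|-3|² + |-3.0000-3.4641i|² + |-3.0000+3.4641i|²) = (1/3)·51.0000 = 17.0000

Both sides agree, confirming Parseval's theorem.

Σ|x[n]|² = (1/N)Σ|X[k]|² = 17.0000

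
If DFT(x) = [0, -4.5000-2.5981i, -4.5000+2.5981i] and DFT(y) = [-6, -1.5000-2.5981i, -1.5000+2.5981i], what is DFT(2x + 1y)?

By linearity: DFT(2x + 1y) = 2·DFT(x) + 1·DFT(y)
= 2·[0, -4.5000-2.5981i, -4.5000+2.5981i] + 1·[-6, -1.5000-2.5981i, -1.5000+2.5981i]

Computing element-wise:
Z[0] = 2·(0) + 1·(-6) = -6
Z[1] = 2·(-4.5000-2.5981i) + 1·(-1.5000-2.5981i) = -10.5000-7.7943i
Z[2] = 2·(-4.5000+2.5981i) + 1·(-1.5000+2.5981i) = -10.5000+7.7943i

DFT(2x + 1y) = 2·X + 1·Y = [-6, -10.5000-7.7943i, -10.5000+7.7943i]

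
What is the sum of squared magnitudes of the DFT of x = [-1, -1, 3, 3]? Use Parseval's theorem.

Parseval: Σ|x[n]|² = (1/N)Σ|X[k]|², so Σ|X[k]|² = N·Σ|x[n]|² = 4·20.0000

Σ|X[k]|² = N·Σ|x[n]|² = 4·20.0000 = 80.0000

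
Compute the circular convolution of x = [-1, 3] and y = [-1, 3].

(x ⊛ y)[n] = Σ(m=0 to 1) x[m] · y[(n-m) mod 2]

Computing each output sample:
(x ⊛ y)[0] = 10
(x ⊛ y)[1] = -6

x ⊛ y = [10, -6]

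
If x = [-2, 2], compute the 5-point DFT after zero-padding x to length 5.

Original 2-point DFT: [0, -4]
Zero-padded 5-point DFT provides frequency interpolation.

DFT_5([x, 0, ...]) = [0, -1.3820-1.9021i, -3.6180-1.1756i, -3.6180+1.1756i, -1.3820+1.9021i]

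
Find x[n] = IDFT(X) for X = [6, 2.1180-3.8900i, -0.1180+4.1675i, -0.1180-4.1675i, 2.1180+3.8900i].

x[n] = (1/5) Σ(k=0 to 4) X[k] · e^(2πikn/5)

Computing each x[n]:
x[0] = 2
x[1] = 2
x[2] = 3
x[3] = -2
x[4] = 1

x = [2, 2, 3, -2, 1]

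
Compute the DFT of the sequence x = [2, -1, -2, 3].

X[k] = Σ(n=0 to 3) x[n] · ω_4^(nk)
where ω_4 = e^(-2πi/4)

Computing each X[k]:
X[0] = 2
X[1] = 4+4i
X[2] = -2
X[3] = 4-4i

X = [2, 4+4i, -2, 4-4i]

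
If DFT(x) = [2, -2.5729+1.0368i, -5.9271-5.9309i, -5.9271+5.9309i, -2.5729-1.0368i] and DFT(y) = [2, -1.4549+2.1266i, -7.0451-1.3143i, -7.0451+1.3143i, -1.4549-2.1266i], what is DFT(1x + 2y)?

By linearity: DFT(1x + 2y) = 1·DFT(x) + 2·DFT(y)
= 1·[2, -2.5729+1.0368i, -5.9271-5.9309i, -5.9271+5.9309i, -2.5729-1.0368i] + 2·[2, -1.4549+2.1266i, -7.0451-1.3143i, -7.0451+1.3143i, -1.4549-2.1266i]

Computing element-wise:
Z[0] = 1·(2) + 2·(2) = 6
Z[1] = 1·(-2.5729+1.0368i) + 2·(-1.4549+2.1266i) = -5.4827+5.2900i
Z[2] = 1·(-5.9271-5.9309i) + 2·(-7.0451-1.3143i) = -20.0173-8.5595i
Z[3] = 1·(-5.9271+5.9309i) + 2·(-7.0451+1.3143i) = -20.0173+8.5595i
Z[4] = 1·(-2.5729-1.0368i) + 2·(-1.4549-2.1266i) = -5.4827-5.2900i

DFT(1x + 2y) = 1·X + 2·Y = [6, -5.4827+5.2900i, -20.0173-8.5595i, -20.0173+8.5595i, -5.4827-5.2900i]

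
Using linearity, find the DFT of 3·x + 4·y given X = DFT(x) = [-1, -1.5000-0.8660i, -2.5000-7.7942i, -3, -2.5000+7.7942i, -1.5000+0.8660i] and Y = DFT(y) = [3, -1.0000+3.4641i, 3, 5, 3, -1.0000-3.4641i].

By linearity: DFT(3x + 4y) = 3·DFT(x) + 4·DFT(y)
= 3·[-1, -1.5000-0.8660i, -2.5000-7.7942i, -3, -2.5000+7.7942i, -1.5000+0.8660i] + 4·[3, -1.0000+3.4641i, 3, 5, 3, -1.0000-3.4641i]

Computing element-wise:
Z[0] = 3·(-1) + 4·(3) = 9
Z[1] = 3·(-1.5000-0.8660i) + 4·(-1.0000+3.4641i) = -8.5000+11.2584i
Z[2] = 3·(-2.5000-7.7942i) + 4·(3) = 4.5000-23.3826i
Z[3] = 3·(-3) + 4·(5) = 11
Z[4] = 3·(-2.5000+7.7942i) + 4·(3) = 4.5000+23.3826i
Z[5] = 3·(-1.5000+0.8660i) + 4·(-1.0000-3.4641i) = -8.5000-11.2584i

DFT(3x + 4y) = 3·X + 4·Y = [9, -8.5000+11.2584i, 4.5000-23.3826i, 11, 4.5000+23.3826i, -8.5000-11.2584i]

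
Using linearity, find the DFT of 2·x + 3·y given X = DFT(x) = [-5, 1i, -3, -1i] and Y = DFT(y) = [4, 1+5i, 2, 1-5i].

By linearity: DFT(2x + 3y) = 2·DFT(x) + 3·DFT(y)
= 2·[-5, 1i, -3, -1i] + 3·[4, 1+5i, 2, 1-5i]

Computing element-wise:
Z[0] = 2·(-5) + 3·(4) = 2
Z[1] = 2·(1i) + 3·(1+5i) = 3+17i
Z[2] = 2·(-3) + 3·(2) = 0
Z[3] = 2·(-1i) + 3·(1-5i) = 3-17i

DFT(2x + 3y) = 2·X + 3·Y = [2, 3+17i, 0, 3-17i]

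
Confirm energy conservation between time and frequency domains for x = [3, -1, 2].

Time domain:
Σ|x[n]|² = |3|² + |-1|² + |2|² = 14.0000

Frequency domain:
(1/3)Σ|X[k]|² = (1/3)(|4|² + |2.5000+2.5981i|² + |2.5000-2.5981i|²) = (1/3)·42.0000 = 14.0000

Both sides agree, confirming Parseval's theorem.

Σ|x[n]|² = (1/N)Σ|X[k]|² = 14.0000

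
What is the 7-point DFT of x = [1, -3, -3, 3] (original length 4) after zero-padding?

Original 4-point DFT: [-2, 4+6i, -2, 4-6i]
Zero-padded 7-point DFT provides frequency interpolation.

DFT_7([x, 0, ...]) = [-2, -2.9058+3.9686i, 6.2409+3.9686i, 1.1649-3.9686i, 1.1649+3.9686i, 6.2409-3.9686i, -2.9058-3.9686i]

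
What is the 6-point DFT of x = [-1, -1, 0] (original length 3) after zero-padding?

Original 3-point DFT: [-2, -0.5000+0.8660i, -0.5000-0.8660i]
Zero-padded 6-point DFT provides frequency interpolation.

DFT_6([x, 0, ...]) = [-2, -1.5000+0.8660i, -0.5000+0.8660i, 0, -0.5000-0.8660i, -1.5000-0.8660i]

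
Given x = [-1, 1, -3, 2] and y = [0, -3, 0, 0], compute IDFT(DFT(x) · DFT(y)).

(x ⊛ y)[n] = Σ(m=0 to 3) x[m] · y[(n-m) mod 4]

Computing each output sample:
(x ⊛ y)[0] = -6
(x ⊛ y)[1] = 3
(x ⊛ y)[2] = -3
(x ⊛ y)[3] = 9

x ⊛ y = [-6, 3, -3, 9]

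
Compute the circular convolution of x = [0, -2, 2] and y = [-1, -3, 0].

(x ⊛ y)[n] = Σ(m=0 to 2) x[m] · y[(n-m) mod 3]

Computing each output sample:
(x ⊛ y)[0] = -6
(x ⊛ y)[1] = 2
(x ⊛ y)[2] = 4

x ⊛ y = [-6, 2, 4]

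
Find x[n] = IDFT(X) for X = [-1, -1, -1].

x[n] = (1/3) Σ(k=0 to 2) X[k] · e^(2πikn/3)

Computing each x[n]:
x[0] = -1
x[1] = 0
x[2] = 0

x = [-1, 0, 0]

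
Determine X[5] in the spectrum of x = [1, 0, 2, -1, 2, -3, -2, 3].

X[5] = Σ(n=0 to 7) x[n] · ω_8^(5n) where ω_8 = e^(-2πi/8)
= (1)·ω_8^0 + (0)·ω_8^5 + (2)·ω_8^10 + (-1)·ω_8^15 + (2)·ω_8^20 + (-3)·ω_8^25 + (-2)·ω_8^30 + (3)·ω_8^35

X[5] = -5.9497-4.7071i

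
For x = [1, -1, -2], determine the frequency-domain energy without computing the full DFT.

Parseval: Σ|x[n]|² = (1/N)Σ|X[k]|², so Σ|X[k]|² = N·Σ|x[n]|² = 3·6.0000

Σ|X[k]|² = N·Σ|x[n]|² = 3·6.0000 = 18.0000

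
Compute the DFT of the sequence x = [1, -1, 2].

X[k] = Σ(n=0 to 2) x[n] · ω_3^(nk)
where ω_3 = e^(-2πi/3)

Computing each X[k]:
X[0] = 2
X[1] = 0.5000+2.5981i
X[2] = 0.5000-2.5981i

X = [2, 0.5000+2.5981i, 0.5000-2.5981i]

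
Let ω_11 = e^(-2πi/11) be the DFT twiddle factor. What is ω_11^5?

ω_11^5 = e^(-2πi·5/11)
= cos(-2π·5/11) + i·sin(-2π·5/11)
= cos(-10π/11) + i·sin(-10π/11)

ω_11^5 = cos(-10π/11) + i·sin(-10π/11) = -0.9595-0.2817i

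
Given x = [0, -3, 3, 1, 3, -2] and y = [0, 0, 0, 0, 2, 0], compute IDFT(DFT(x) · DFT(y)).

(x ⊛ y)[n] = Σ(m=0 to 5) x[m] · y[(n-m) mod 6]

Computing each output sample:
(x ⊛ y)[0] = 6
(x ⊛ y)[1] = 2
(x ⊛ y)[2] = 6
(x ⊛ y)[3] = -4
(x ⊛ y)[4] = 0
(x ⊛ y)[5] = -6

x ⊛ y = [6, 2, 6, -4, 0, -6]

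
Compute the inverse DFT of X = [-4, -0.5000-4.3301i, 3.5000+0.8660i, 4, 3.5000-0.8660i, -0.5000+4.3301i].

x[n] = (1/6) Σ(k=0 to 5) X[k] · e^(2πikn/6)

Computing each x[n]:
x[0] = 1
x[1] = -1
x[2] = 1
x[3] = 0
x[4] = -2
x[5] = -3

x = [1, -1, 1, 0, -2, -3]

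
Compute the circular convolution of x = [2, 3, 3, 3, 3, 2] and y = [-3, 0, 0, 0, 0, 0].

(x ⊛ y)[n] = Σ(m=0 to 5) x[m] · y[(n-m) mod 6]

Computing each output sample:
(x ⊛ y)[0] = -6
(x ⊛ y)[1] = -9
(x ⊛ y)[2] = -9
(x ⊛ y)[3] = -9
(x ⊛ y)[4] = -9
(x ⊛ y)[5] = -6

x ⊛ y = [-6, -9, -9, -9, -9, -6]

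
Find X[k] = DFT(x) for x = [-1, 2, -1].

X[k] = Σ(n=0 to 2) x[n] · ω_3^(nk)
where ω_3 = e^(-2πi/3)

Computing each X[k]:
X[0] = 0
X[1] = -1.5000-2.5981i
X[2] = -1.5000+2.5981i

X = [0, -1.5000-2.5981i, -1.5000+2.5981i]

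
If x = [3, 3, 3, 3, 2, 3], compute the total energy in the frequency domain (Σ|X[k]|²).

Parseval: Σ|x[n]|² = (1/N)Σ|X[k]|², so Σ|X[k]|² = N·Σ|x[n]|² = 6·49.0000

Σ|X[k]|² = N·Σ|x[n]|² = 6·49.0000 = 294.0000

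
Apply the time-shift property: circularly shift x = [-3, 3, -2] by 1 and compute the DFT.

Time shift by 1: X_shifted[k] = ω_3^(1k) · X[k]
Shifted x = [-2, -3, 3]

DFT(x[n-1]) = [-2, -2.0000+5.1962i, -2.0000-5.1962i]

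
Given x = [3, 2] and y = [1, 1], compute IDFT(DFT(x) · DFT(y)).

(x ⊛ y)[n] = Σ(m=0 to 1) x[m] · y[(n-m) mod 2]

Computing each output sample:
(x ⊛ y)[0] = 5
(x ⊛ y)[1] = 5

x ⊛ y = [5, 5]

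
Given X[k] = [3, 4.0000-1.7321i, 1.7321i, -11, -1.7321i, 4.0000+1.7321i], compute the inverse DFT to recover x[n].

x[n] = (1/6) Σ(k=0 to 5) X[k] · e^(2πikn/6)

Computing each x[n]:
x[0] = 0
x[1] = 3
x[2] = -1
x[3] = 1
x[4] = -3
x[5] = 3

x = [0, 3, -1, 1, -3, 3]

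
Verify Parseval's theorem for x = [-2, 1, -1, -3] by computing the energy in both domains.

Time domain:
Σ|x[n]|² = |-2|² + |1|² + |-1|² + |-3|² = 15.0000

Frequency domain:
(1/4)Σ|X[k]|² = (1/4)(|-5|² + |-1-4i|² + |-1|² + |-1+4i|²) = (1/4)·60.0000 = 15.0000

Both sides agree, confirming Parseval's theorem.

Σ|x[n]|² = (1/N)Σ|X[k]|² = 15.0000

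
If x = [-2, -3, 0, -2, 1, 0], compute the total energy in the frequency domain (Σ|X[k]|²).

Parseval: Σ|x[n]|² = (1/N)Σ|X[k]|², so Σ|X[k]|² = N·Σ|x[n]|² = 6·18.0000

Σ|X[k]|² = N·Σ|x[n]|² = 6·18.0000 = 108.0000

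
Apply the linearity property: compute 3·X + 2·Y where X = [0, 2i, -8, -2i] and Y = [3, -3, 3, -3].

By linearity: DFT(3x + 2y) = 3·DFT(x) + 2·DFT(y)
= 3·[0, 2i, -8, -2i] + 2·[3, -3, 3, -3]

Computing element-wise:
Z[0] = 3·(0) + 2·(3) = 6
Z[1] = 3·(2i) + 2·(-3) = -6+6i
Z[2] = 3·(-8) + 2·(3) = -18
Z[3] = 3·(-2i) + 2·(-3) = -6-6i

DFT(3x + 2y) = 3·X + 2·Y = [6, -6+6i, -18, -6-6i]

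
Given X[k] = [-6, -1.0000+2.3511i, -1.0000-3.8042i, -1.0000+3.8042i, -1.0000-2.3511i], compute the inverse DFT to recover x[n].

x[n] = (1/5) Σ(k=0 to 4) X[k] · e^(2πikn/5)

Computing each x[n]:
x[0] = -2
x[1] = -1
x[2] = -3
x[3] = 1
x[4] = -1

x = [-2, -1, -3, 1, -1]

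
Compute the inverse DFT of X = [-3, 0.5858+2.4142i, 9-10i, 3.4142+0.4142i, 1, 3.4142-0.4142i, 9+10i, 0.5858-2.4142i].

x[n] = (1/8) Σ(k=0 to 7) X[k] · e^(2πikn/8)

Computing each x[n]:
x[0] = 3
x[1] = 1
x[2] = -3
x[3] = -3
x[4] = 1
x[5] = 3
x[6] = -2
x[7] = -3

x = [3, 1, -3, -3, 1, 3, -2, -3]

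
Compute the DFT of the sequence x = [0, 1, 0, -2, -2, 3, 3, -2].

X[k] = Σ(n=0 to 7) x[n] · ω_8^(nk)
where ω_8 = e^(-2πi/8)

Computing each X[k]:
X[0] = 1
X[1] = 0.5858+4.4142i
X[2] = -5-8i
X[3] = 3.4142-1.5858i
X[4] = 1
X[5] = 3.4142+1.5858i
X[6] = -5+8i
X[7] = 0.5858-4.4142i

X = [1, 0.5858+4.4142i, -5-8i, 3.4142-1.5858i, 1, 3.4142+1.5858i, -5+8i, 0.5858-4.4142i]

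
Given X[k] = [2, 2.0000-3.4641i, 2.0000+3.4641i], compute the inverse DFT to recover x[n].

x[n] = (1/3) Σ(k=0 to 2) X[k] · e^(2πikn/3)

Computing each x[n]:
x[0] = 2
x[1] = 2
x[2] = -2

x = [2, 2, -2]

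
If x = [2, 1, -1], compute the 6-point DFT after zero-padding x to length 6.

Original 3-point DFT: [2, 2.0000-1.7321i, 2.0000+1.7321i]
Zero-padded 6-point DFT provides frequency interpolation.

DFT_6([x, 0, ...]) = [2, 3, 2.0000-1.7321i, 0, 2.0000+1.7321i, 3]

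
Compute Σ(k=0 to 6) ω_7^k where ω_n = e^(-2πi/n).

Sum of all nth roots of unity equals 0 for n > 1 (geometric series with r ≠ 1).

0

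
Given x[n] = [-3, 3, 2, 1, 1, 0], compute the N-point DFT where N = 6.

X[k] = Σ(n=0 to 5) x[n] · ω_6^(nk)
where ω_6 = e^(-2πi/6)

Computing each X[k]:
X[0] = 4
X[1] = -4.0000-3.4641i
X[2] = -5.0000-1.7321i
X[3] = -4
X[4] = -5.0000+1.7321i
X[5] = -4.0000+3.4641i

X = [4, -4.0000-3.4641i, -5.0000-1.7321i, -4, -5.0000+1.7321i, -4.0000+3.4641i]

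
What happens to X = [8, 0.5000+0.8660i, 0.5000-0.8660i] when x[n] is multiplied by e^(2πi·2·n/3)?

Modulation property: DFT(ω_3^(-2n)·x[n]) = X[(k-2) mod 3], so circularly shift X by 2 positions.

X[k-2] = [0.5000+0.8660i, 0.5000-0.8660i, 8]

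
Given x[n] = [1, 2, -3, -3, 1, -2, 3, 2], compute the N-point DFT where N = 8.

X[k] = Σ(n=0 to 7) x[n] · ω_8^(nk)
where ω_8 = e^(-2πi/8)

Computing each X[k]:
X[0] = 1
X[1] = 6.3640+6.7071i
X[2] = 2-1i
X[3] = -6.3640-5.2929i
X[4] = 3
X[5] = -6.3640+5.2929i
X[6] = 2+1i
X[7] = 6.3640-6.7071i

X = [1, 6.3640+6.7071i, 2-1i, -6.3640-5.2929i, 3, -6.3640+5.2929i, 2+1i, 6.3640-6.7071i]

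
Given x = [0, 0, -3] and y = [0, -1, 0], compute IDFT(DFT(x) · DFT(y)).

(x ⊛ y)[n] = Σ(m=0 to 2) x[m] · y[(n-m) mod 3]

Computing each output sample:
(x ⊛ y)[0] = 3
(x ⊛ y)[1] = 0
(x ⊛ y)[2] = 0

x ⊛ y = [3, 0, 0]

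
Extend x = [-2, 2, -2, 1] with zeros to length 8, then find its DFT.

Original 4-point DFT: [-1, -1i, -7, 1i]
Zero-padded 8-point DFT provides frequency interpolation.

DFT_8([x, 0, ...]) = [-1, -1.2929-0.1213i, -1i, -2.7071-4.1213i, -7, -2.7071+4.1213i, 1i, -1.2929+0.1213i]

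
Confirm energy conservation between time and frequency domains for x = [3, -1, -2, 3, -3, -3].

Time domain:
Σ|x[n]|² = |3|² + |-1|² + |-2|² + |3|² + |-3|² + |-3|² = 41.0000

Frequency domain:
(1/6)Σ|X[k]|² = (1/6)(|-3|² + |0.5000-2.5981i|² + |10.5000-0.8660i|² + |-1|² + |10.5000+0.8660i|² + |0.5000+2.5981i|²) = (1/6)·246.0000 = 41.0000

Both sides agree, confirming Parseval's theorem.

Σ|x[n]|² = (1/N)Σ|X[k]|² = 41.0000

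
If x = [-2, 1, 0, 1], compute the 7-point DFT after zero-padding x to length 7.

Original 4-point DFT: [0, -2, -4, -2]
Zero-padded 7-point DFT provides frequency interpolation.

DFT_7([x, 0, ...]) = [0, -2.2775-1.2157i, -1.5990-0.1931i, -3.1235-1.4088i, -3.1235+1.4088i, -1.5990+0.1931i, -2.2775+1.2157i]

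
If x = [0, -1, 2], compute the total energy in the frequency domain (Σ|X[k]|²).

Parseval: Σ|x[n]|² = (1/N)Σ|X[k]|², so Σ|X[k]|² = N·Σ|x[n]|² = 3·5.0000

Σ|X[k]|² = N·Σ|x[n]|² = 3·5.0000 = 15.0000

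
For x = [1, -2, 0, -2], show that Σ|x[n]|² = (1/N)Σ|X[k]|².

Time domain:
Σ|x[n]|² = |1|² + |-2|² + |0|² + |-2|² = 9.0000

Frequency domain:
(1/4)Σ|X[k]|² = (1/4)(|-3|² + |1|² + |5|² + |1|²) = (1/4)·36.0000 = 9.0000

Both sides agree, confirming Parseval's theorem.

Σ|x[n]|² = (1/N)Σ|X[k]|² = 9.0000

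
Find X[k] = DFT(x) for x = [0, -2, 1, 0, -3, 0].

X[k] = Σ(n=0 to 5) x[n] · ω_6^(nk)
where ω_6 = e^(-2πi/6)

Computing each X[k]:
X[0] = -4
X[1] = -1.7321i
X[2] = 2.0000+5.1962i
X[3] = 0
X[4] = 2.0000-5.1962i
X[5] = 1.7321i

X = [-4, -1.7321i, 2.0000+5.1962i, 0, 2.0000-5.1962i, 1.7321i]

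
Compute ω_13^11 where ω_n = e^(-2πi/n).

ω_13^11 = e^(-2πi·11/13)
= cos(-2π·11/13) + i·sin(-2π·11/13)
= cos(-22π/13) + i·sin(-22π/13)

ω_13^11 = cos(-22π/13) + i·sin(-22π/13) = 0.5681+0.8230i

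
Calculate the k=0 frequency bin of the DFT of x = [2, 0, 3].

X[0] = Σ(n=0 to 2) x[n] · ω_3^0 = Σ x[n]
= (2) + (0) + (3)

X[0] = 5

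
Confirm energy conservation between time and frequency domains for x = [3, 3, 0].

Time domain:
Σ|x[n]|² = |3|² + |3|² + |0|² = 18.0000

Frequency domain:
(1/3)Σ|X[k]|² = (1/3)(|6|² + |1.5000-2.5981i|² + |1.5000+2.5981i|²) = (1/3)·54.0000 = 18.0000

Both sides agree, confirming Parseval's theorem.

Σ|x[n]|² = (1/N)Σ|X[k]|² = 18.0000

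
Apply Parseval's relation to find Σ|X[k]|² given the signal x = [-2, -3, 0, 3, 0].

Parseval: Σ|x[n]|² = (1/N)Σ|X[k]|², so Σ|X[k]|² = N·Σ|x[n]|² = 5·22.0000

Σ|X[k]|² = N·Σ|x[n]|² = 5·22.0000 = 110.0000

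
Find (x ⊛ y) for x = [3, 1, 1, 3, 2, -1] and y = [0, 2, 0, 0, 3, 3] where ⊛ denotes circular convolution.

(x ⊛ y)[n] = Σ(m=0 to 5) x[m] · y[(n-m) mod 6]

Computing each output sample:
(x ⊛ y)[0] = 4
(x ⊛ y)[1] = 18
(x ⊛ y)[2] = 17
(x ⊛ y)[3] = 5
(x ⊛ y)[4] = 12
(x ⊛ y)[5] = 16

x ⊛ y = [4, 18, 17, 5, 12, 16]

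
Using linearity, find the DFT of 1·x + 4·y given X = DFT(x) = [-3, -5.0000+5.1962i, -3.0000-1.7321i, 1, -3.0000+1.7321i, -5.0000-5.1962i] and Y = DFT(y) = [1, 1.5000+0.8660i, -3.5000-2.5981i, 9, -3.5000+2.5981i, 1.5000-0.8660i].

By linearity: DFT(1x + 4y) = 1·DFT(x) + 4·DFT(y)
= 1·[-3, -5.0000+5.1962i, -3.0000-1.7321i, 1, -3.0000+1.7321i, -5.0000-5.1962i] + 4·[1, 1.5000+0.8660i, -3.5000-2.5981i, 9, -3.5000+2.5981i, 1.5000-0.8660i]

Computing element-wise:
Z[0] = 1·(-3) + 4·(1) = 1
Z[1] = 1·(-5.0000+5.1962i) + 4·(1.5000+0.8660i) = 1.0000+8.6602i
Z[2] = 1·(-3.0000-1.7321i) + 4·(-3.5000-2.5981i) = -17.0000-12.1245i
Z[3] = 1·(1) + 4·(9) = 37
Z[4] = 1·(-3.0000+1.7321i) + 4·(-3.5000+2.5981i) = -17.0000+12.1245i
Z[5] = 1·(-5.0000-5.1962i) + 4·(1.5000-0.8660i) = 1.0000-8.6602i

DFT(1x + 4y) = 1·X + 4·Y = [1, 1.0000+8.6602i, -17.0000-12.1245i, 37, -17.0000+12.1245i, 1.0000-8.6602i]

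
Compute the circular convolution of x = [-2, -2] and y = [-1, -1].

(x ⊛ y)[n] = Σ(m=0 to 1) x[m] · y[(n-m) mod 2]

Computing each output sample:
(x ⊛ y)[0] = 4
(x ⊛ y)[1] = 4

x ⊛ y = [4, 4]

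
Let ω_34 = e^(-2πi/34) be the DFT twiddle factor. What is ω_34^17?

ω_34^17 = e^(-2πi·17/34)
= cos(-2π·17/34) + i·sin(-2π·17/34)
= cos(-34π/34) + i·sin(-34π/34)

ω_34^17 = cos(-34π/34) + i·sin(-34π/34) = -1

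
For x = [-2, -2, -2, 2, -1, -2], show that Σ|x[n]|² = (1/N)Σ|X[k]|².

Time domain:
Σ|x[n]|² = |-2|² + |-2|² + |-2|² + |2|² + |-1|² + |-2|² = 21.0000

Frequency domain:
(1/6)Σ|X[k]|² = (1/6)(|-7|² + |-4.5000+0.8660i|² + |3.5000-0.8660i|² + |-3|² + |3.5000+0.8660i|² + |-4.5000-0.8660i|²) = (1/6)·126.0000 = 21.0000

Both sides agree, confirming Parseval's theorem.

Σ|x[n]|² = (1/N)Σ|X[k]|² = 21.0000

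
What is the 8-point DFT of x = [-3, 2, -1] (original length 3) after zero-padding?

Original 3-point DFT: [-2, -3.5000-2.5981i, -3.5000+2.5981i]
Zero-padded 8-point DFT provides frequency interpolation.

DFT_8([x, 0, ...]) = [-2, -1.5858-0.4142i, -2-2i, -4.4142-2.4142i, -6, -4.4142+2.4142i, -2+2i, -1.5858+0.4142i]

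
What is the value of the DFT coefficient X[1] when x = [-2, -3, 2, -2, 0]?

X[1] = Σ(n=0 to 4) x[n] · ω_5^(1n) where ω_5 = e^(-2πi/5)
= (-2)·ω_5^0 + (-3)·ω_5^1 + (2)·ω_5^2 + (-2)·ω_5^3 + (0)·ω_5^4

X[1] = -2.9271+0.5020i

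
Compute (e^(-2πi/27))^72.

Since ω_27^27 = 1, powers reduce modulo 27.
72 mod 27 = 18
So ω_27^72 = ω_27^18 = e^(-2πi·18/27)

ω_27^72 = ω_27^18 = -0.5000+0.8660i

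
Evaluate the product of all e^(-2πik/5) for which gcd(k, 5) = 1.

The primitive 5th roots of unity are ω_5^k for k coprime to 5: k ∈ {1, 2, 3, 4}
Their product equals the constant term of the cyclotomic polynomial Φ_5(x) up to sign.
For n ≥ 3, the product of all primitive nth roots of unity is 1. (For n=1 it is 1; for n=2 it is -1.)

1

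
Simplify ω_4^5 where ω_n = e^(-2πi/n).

Since ω_4^4 = 1, powers reduce modulo 4.
5 mod 4 = 1
So ω_4^5 = ω_4^1 = e^(-2πi·1/4)

ω_4^5 = ω_4^1 = -1i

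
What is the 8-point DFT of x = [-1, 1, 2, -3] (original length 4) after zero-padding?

Original 4-point DFT: [-1, -3-4i, 3, -3+4i]
Zero-padded 8-point DFT provides frequency interpolation.

DFT_8([x, 0, ...]) = [-1, 1.8284-0.5858i, -3-4i, -3.8284+3.4142i, 3, -3.8284-3.4142i, -3+4i, 1.8284+0.5858i]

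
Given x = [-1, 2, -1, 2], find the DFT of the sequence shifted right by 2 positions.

Time shift by 2: X_shifted[k] = ω_4^(2k) · X[k]
Shifted x = [-1, 2, -1, 2]

DFT(x[n-2]) = [2, 0, -6, 0]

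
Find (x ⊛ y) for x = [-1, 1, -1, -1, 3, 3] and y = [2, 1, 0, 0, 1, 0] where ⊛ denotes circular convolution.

(x ⊛ y)[n] = Σ(m=0 to 5) x[m] · y[(n-m) mod 6]

Computing each output sample:
(x ⊛ y)[0] = 0
(x ⊛ y)[1] = 0
(x ⊛ y)[2] = 2
(x ⊛ y)[3] = 0
(x ⊛ y)[4] = 4
(x ⊛ y)[5] = 10

x ⊛ y = [0, 0, 2, 0, 4, 10]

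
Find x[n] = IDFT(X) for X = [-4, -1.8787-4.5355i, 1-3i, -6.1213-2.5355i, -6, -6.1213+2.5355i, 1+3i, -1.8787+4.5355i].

x[n] = (1/8) Σ(k=0 to 7) X[k] · e^(2πikn/8)

Computing each x[n]:
x[0] = -3
x[1] = 3
x[2] = -1
x[3] = 0
x[4] = 1
x[5] = -1
x[6] = -2
x[7] = -1

x = [-3, 3, -1, 0, 1, -1, -2, -1]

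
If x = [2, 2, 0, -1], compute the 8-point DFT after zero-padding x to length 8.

Original 4-point DFT: [3, 2-3i, 1, 2+3i]
Zero-padded 8-point DFT provides frequency interpolation.

DFT_8([x, 0, ...]) = [3, 4.1213-0.7071i, 2-3i, -0.1213-0.7071i, 1, -0.1213+0.7071i, 2+3i, 4.1213+0.7071i]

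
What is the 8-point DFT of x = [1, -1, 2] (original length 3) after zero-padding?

Original 3-point DFT: [2, 0.5000+2.5981i, 0.5000-2.5981i]
Zero-padded 8-point DFT provides frequency interpolation.

DFT_8([x, 0, ...]) = [2, 0.2929-1.2929i, -1+1i, 1.7071+2.7071i, 4, 1.7071-2.7071i, -1-1i, 0.2929+1.2929i]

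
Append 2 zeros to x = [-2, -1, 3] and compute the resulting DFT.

Original 3-point DFT: [0, -3.0000+3.4641i, -3.0000-3.4641i]
Zero-padded 5-point DFT provides frequency interpolation.

DFT_5([x, 0, ...]) = [0, -4.7361-0.8123i, -0.2639+3.4410i, -0.2639-3.4410i, -4.7361+0.8123i]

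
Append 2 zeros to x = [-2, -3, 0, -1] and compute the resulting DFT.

Original 4-point DFT: [-6, -2+2i, 2, -2-2i]
Zero-padded 6-point DFT provides frequency interpolation.

DFT_6([x, 0, ...]) = [-6, -2.5000+2.5981i, -1.5000+2.5981i, 2, -1.5000-2.5981i, -2.5000-2.5981i]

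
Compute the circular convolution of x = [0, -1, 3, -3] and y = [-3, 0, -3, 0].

(x ⊛ y)[n] = Σ(m=0 to 3) x[m] · y[(n-m) mod 4]

Computing each output sample:
(x ⊛ y)[0] = -9
(x ⊛ y)[1] = 12
(x ⊛ y)[2] = -9
(x ⊛ y)[3] = 12

x ⊛ y = [-9, 12, -9, 12]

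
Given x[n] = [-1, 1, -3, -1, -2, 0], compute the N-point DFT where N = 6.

X[k] = Σ(n=0 to 5) x[n] · ω_6^(nk)
where ω_6 = e^(-2πi/6)

Computing each X[k]:
X[0] = -6
X[1] = 3
X[2] = -1.7321i
X[3] = -6
X[4] = 1.7321i
X[5] = 3

X = [-6, 3, -1.7321i, -6, 1.7321i, 3]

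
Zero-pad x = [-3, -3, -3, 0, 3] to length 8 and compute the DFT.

Original 5-point DFT: [-6, -0.5729+7.4697i, -3.9271+0.6735i, -3.9271-0.6735i, -0.5729-7.4697i]
Zero-padded 8-point DFT provides frequency interpolation.

DFT_8([x, 0, ...]) = [-6, -8.1213+5.1213i, 3+3i, -3.8787-0.8787i, 0, -3.8787+0.8787i, 3-3i, -8.1213-5.1213i]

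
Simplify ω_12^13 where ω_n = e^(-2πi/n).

Since ω_12^12 = 1, powers reduce modulo 12.
13 mod 12 = 1
So ω_12^13 = ω_12^1 = e^(-2πi·1/12)

ω_12^13 = ω_12^1 = 0.8660-0.5000i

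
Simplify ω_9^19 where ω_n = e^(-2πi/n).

Since ω_9^9 = 1, powers reduce modulo 9.
19 mod 9 = 1
So ω_9^19 = ω_9^1 = e^(-2πi·1/9)

ω_9^19 = ω_9^1 = 0.7660-0.6428i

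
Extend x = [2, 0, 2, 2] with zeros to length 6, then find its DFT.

Original 4-point DFT: [6, 2i, 2, -2i]
Zero-padded 6-point DFT provides frequency interpolation.

DFT_6([x, 0, ...]) = [6, -1.0000-1.7321i, 3.0000+1.7321i, 2, 3.0000-1.7321i, -1.0000+1.7321i]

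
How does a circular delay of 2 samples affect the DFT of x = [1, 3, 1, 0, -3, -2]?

Time shift by 2: X_shifted[k] = ω_6^(2k) · X[k]
Shifted x = [-3, -2, 1, 3, 1, 0]

DFT(x[n-2]) = [0, -8.0000+1.7321i, 1.7321i, -2, -1.7321i, -8.0000-1.7321i]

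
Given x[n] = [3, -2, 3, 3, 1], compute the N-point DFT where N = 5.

X[k] = Σ(n=0 to 4) x[n] · ω_5^(nk)
where ω_5 = e^(-2πi/5)

Computing each X[k]:
X[0] = 8
X[1] = -2.1631+2.8532i
X[2] = 5.6631+1.7634i
X[3] = 5.6631-1.7634i
X[4] = -2.1631-2.8532i

X = [8, -2.1631+2.8532i, 5.6631+1.7634i, 5.6631-1.7634i, -2.1631-2.8532i]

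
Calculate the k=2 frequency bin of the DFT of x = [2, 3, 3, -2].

X[2] = Σ(n=0 to 3) x[n] · ω_4^(2n) where ω_4 = e^(-2πi/4)
= (2)·ω_4^0 + (3)·ω_4^2 + (3)·ω_4^4 + (-2)·ω_4^6

X[2] = 4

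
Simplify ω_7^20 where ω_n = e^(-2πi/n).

Since ω_7^7 = 1, powers reduce modulo 7.
20 mod 7 = 6
So ω_7^20 = ω_7^6 = e^(-2πi·6/7)

ω_7^20 = ω_7^6 = 0.6235+0.7818i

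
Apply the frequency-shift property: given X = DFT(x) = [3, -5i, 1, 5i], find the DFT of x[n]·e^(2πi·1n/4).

Modulation property: DFT(ω_4^(-1n)·x[n]) = X[(k-1) mod 4], so circularly shift X by 1 positions.

X[k-1] = [5i, 3, -5i, 1]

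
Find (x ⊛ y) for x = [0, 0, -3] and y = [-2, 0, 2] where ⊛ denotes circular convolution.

(x ⊛ y)[n] = Σ(m=0 to 2) x[m] · y[(n-m) mod 3]

Computing each output sample:
(x ⊛ y)[0] = 0
(x ⊛ y)[1] = -6
(x ⊛ y)[2] = 6

x ⊛ y = [0, -6, 6]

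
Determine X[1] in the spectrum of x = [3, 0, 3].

X[1] = Σ(n=0 to 2) x[n] · ω_3^(1n) where ω_3 = e^(-2πi/3)
= (3)·ω_3^0 + (0)·ω_3^1 + (3)·ω_3^2

X[1] = 1.5000+2.5981i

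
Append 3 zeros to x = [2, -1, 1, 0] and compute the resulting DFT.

Original 4-point DFT: [2, 1+1i, 4, 1-1i]
Zero-padded 7-point DFT provides frequency interpolation.

DFT_7([x, 0, ...]) = [2, 1.1540-0.1931i, 1.3216+1.4088i, 3.5245+1.2157i, 3.5245-1.2157i, 1.3216-1.4088i, 1.1540+0.1931i]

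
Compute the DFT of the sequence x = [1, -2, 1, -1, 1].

X[k] = Σ(n=0 to 4) x[n] · ω_5^(nk)
where ω_5 = e^(-2πi/5)

Computing each X[k]:
X[0] = 0
X[1] = 0.6910+1.6776i
X[2] = 1.8090+3.6655i
X[3] = 1.8090-3.6655i
X[4] = 0.6910-1.6776i

X = [0, 0.6910+1.6776i, 1.8090+3.6655i, 1.8090-3.6655i, 0.6910-1.6776i]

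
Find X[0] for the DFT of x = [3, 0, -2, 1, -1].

X[0] = Σ(n=0 to 4) x[n] · ω_5^0 = Σ x[n]
= (3) + (0) + (-2) + (1) + (-1)

X[0] = 1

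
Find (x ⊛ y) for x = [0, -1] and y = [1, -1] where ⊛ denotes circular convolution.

(x ⊛ y)[n] = Σ(m=0 to 1) x[m] · y[(n-m) mod 2]

Computing each output sample:
(x ⊛ y)[0] = 1
(x ⊛ y)[1] = -1

x ⊛ y = [1, -1]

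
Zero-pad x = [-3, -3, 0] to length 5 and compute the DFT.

Original 3-point DFT: [-6, -1.5000+2.5981i, -1.5000-2.5981i]
Zero-padded 5-point DFT provides frequency interpolation.

DFT_5([x, 0, ...]) = [-6, -3.9271+2.8532i, -0.5729+1.7634i, -0.5729-1.7634i, -3.9271-2.8532i]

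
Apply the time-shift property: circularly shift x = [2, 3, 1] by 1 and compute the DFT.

Time shift by 1: X_shifted[k] = ω_3^(1k) · X[k]
Shifted x = [1, 2, 3]

DFT(x[n-1]) = [6, -1.5000+0.8660i, -1.5000-0.8660i]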